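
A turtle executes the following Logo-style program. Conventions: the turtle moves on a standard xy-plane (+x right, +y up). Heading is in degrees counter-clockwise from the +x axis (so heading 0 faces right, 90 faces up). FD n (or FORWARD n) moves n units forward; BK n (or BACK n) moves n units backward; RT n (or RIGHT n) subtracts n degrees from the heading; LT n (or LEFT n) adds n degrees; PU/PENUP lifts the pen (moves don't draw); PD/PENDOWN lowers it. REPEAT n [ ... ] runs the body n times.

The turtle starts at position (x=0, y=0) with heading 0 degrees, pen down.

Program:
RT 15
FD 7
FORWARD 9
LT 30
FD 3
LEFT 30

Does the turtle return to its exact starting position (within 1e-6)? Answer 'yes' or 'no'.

Answer: no

Derivation:
Executing turtle program step by step:
Start: pos=(0,0), heading=0, pen down
RT 15: heading 0 -> 345
FD 7: (0,0) -> (6.761,-1.812) [heading=345, draw]
FD 9: (6.761,-1.812) -> (15.455,-4.141) [heading=345, draw]
LT 30: heading 345 -> 15
FD 3: (15.455,-4.141) -> (18.353,-3.365) [heading=15, draw]
LT 30: heading 15 -> 45
Final: pos=(18.353,-3.365), heading=45, 3 segment(s) drawn

Start position: (0, 0)
Final position: (18.353, -3.365)
Distance = 18.658; >= 1e-6 -> NOT closed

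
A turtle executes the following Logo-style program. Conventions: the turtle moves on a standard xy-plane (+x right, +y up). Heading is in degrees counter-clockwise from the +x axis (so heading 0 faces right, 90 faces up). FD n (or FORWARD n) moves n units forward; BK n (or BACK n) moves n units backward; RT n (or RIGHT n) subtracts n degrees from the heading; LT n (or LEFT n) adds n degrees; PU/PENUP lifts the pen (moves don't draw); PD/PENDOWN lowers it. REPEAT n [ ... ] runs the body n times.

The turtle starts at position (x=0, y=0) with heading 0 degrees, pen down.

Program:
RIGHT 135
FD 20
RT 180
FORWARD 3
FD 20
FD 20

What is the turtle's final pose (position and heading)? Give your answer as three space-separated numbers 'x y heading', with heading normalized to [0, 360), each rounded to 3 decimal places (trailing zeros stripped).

Executing turtle program step by step:
Start: pos=(0,0), heading=0, pen down
RT 135: heading 0 -> 225
FD 20: (0,0) -> (-14.142,-14.142) [heading=225, draw]
RT 180: heading 225 -> 45
FD 3: (-14.142,-14.142) -> (-12.021,-12.021) [heading=45, draw]
FD 20: (-12.021,-12.021) -> (2.121,2.121) [heading=45, draw]
FD 20: (2.121,2.121) -> (16.263,16.263) [heading=45, draw]
Final: pos=(16.263,16.263), heading=45, 4 segment(s) drawn

Answer: 16.263 16.263 45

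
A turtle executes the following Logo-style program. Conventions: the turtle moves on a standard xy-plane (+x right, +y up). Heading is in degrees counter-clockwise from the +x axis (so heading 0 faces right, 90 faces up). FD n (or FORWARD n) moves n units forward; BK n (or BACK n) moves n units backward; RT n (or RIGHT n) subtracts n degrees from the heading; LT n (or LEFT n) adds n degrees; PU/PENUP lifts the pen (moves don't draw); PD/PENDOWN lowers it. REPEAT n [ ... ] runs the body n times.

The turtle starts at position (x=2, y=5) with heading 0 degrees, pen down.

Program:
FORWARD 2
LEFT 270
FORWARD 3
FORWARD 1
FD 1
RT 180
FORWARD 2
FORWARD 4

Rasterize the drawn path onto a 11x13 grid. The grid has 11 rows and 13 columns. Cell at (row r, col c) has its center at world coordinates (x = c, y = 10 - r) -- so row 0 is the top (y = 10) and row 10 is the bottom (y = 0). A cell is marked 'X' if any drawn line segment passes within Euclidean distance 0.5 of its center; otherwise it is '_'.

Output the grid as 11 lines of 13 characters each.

Segment 0: (2,5) -> (4,5)
Segment 1: (4,5) -> (4,2)
Segment 2: (4,2) -> (4,1)
Segment 3: (4,1) -> (4,0)
Segment 4: (4,0) -> (4,2)
Segment 5: (4,2) -> (4,6)

Answer: _____________
_____________
_____________
_____________
____X________
__XXX________
____X________
____X________
____X________
____X________
____X________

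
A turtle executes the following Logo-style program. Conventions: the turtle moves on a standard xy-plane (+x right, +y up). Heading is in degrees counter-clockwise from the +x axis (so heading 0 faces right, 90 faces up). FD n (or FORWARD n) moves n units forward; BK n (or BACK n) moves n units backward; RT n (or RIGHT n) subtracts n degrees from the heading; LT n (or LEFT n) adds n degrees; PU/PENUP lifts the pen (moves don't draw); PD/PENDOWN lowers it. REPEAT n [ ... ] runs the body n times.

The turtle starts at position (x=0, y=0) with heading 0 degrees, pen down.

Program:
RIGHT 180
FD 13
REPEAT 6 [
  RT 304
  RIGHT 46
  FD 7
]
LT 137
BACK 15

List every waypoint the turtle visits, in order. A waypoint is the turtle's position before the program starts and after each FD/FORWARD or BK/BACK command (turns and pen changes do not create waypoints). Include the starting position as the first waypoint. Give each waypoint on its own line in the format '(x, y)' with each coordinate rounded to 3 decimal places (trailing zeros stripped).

Answer: (0, 0)
(-13, 0)
(-19.894, -1.216)
(-26.472, -3.61)
(-32.534, -7.11)
(-37.896, -11.609)
(-42.396, -16.972)
(-45.896, -23.034)
(-60.24, -27.419)

Derivation:
Executing turtle program step by step:
Start: pos=(0,0), heading=0, pen down
RT 180: heading 0 -> 180
FD 13: (0,0) -> (-13,0) [heading=180, draw]
REPEAT 6 [
  -- iteration 1/6 --
  RT 304: heading 180 -> 236
  RT 46: heading 236 -> 190
  FD 7: (-13,0) -> (-19.894,-1.216) [heading=190, draw]
  -- iteration 2/6 --
  RT 304: heading 190 -> 246
  RT 46: heading 246 -> 200
  FD 7: (-19.894,-1.216) -> (-26.472,-3.61) [heading=200, draw]
  -- iteration 3/6 --
  RT 304: heading 200 -> 256
  RT 46: heading 256 -> 210
  FD 7: (-26.472,-3.61) -> (-32.534,-7.11) [heading=210, draw]
  -- iteration 4/6 --
  RT 304: heading 210 -> 266
  RT 46: heading 266 -> 220
  FD 7: (-32.534,-7.11) -> (-37.896,-11.609) [heading=220, draw]
  -- iteration 5/6 --
  RT 304: heading 220 -> 276
  RT 46: heading 276 -> 230
  FD 7: (-37.896,-11.609) -> (-42.396,-16.972) [heading=230, draw]
  -- iteration 6/6 --
  RT 304: heading 230 -> 286
  RT 46: heading 286 -> 240
  FD 7: (-42.396,-16.972) -> (-45.896,-23.034) [heading=240, draw]
]
LT 137: heading 240 -> 17
BK 15: (-45.896,-23.034) -> (-60.24,-27.419) [heading=17, draw]
Final: pos=(-60.24,-27.419), heading=17, 8 segment(s) drawn
Waypoints (9 total):
(0, 0)
(-13, 0)
(-19.894, -1.216)
(-26.472, -3.61)
(-32.534, -7.11)
(-37.896, -11.609)
(-42.396, -16.972)
(-45.896, -23.034)
(-60.24, -27.419)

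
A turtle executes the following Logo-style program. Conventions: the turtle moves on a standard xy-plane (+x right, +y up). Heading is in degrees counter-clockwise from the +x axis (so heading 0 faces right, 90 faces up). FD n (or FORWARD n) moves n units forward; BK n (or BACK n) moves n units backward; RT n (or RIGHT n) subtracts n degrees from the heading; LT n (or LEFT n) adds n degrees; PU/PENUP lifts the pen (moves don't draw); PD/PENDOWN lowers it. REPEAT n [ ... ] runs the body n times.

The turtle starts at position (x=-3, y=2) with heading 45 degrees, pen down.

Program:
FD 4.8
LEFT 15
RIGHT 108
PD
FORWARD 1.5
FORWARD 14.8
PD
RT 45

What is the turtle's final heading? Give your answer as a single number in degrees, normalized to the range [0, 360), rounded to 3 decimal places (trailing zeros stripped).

Executing turtle program step by step:
Start: pos=(-3,2), heading=45, pen down
FD 4.8: (-3,2) -> (0.394,5.394) [heading=45, draw]
LT 15: heading 45 -> 60
RT 108: heading 60 -> 312
PD: pen down
FD 1.5: (0.394,5.394) -> (1.398,4.279) [heading=312, draw]
FD 14.8: (1.398,4.279) -> (11.301,-6.719) [heading=312, draw]
PD: pen down
RT 45: heading 312 -> 267
Final: pos=(11.301,-6.719), heading=267, 3 segment(s) drawn

Answer: 267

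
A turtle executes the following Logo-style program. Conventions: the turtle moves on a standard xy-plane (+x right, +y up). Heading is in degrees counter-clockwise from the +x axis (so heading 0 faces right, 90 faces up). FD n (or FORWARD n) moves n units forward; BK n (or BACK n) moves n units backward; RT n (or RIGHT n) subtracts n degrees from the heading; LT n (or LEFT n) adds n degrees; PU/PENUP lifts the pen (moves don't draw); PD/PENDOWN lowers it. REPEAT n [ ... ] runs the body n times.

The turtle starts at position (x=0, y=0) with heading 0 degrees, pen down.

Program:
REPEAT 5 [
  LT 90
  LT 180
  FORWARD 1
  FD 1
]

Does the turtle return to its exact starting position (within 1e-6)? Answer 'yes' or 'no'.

Executing turtle program step by step:
Start: pos=(0,0), heading=0, pen down
REPEAT 5 [
  -- iteration 1/5 --
  LT 90: heading 0 -> 90
  LT 180: heading 90 -> 270
  FD 1: (0,0) -> (0,-1) [heading=270, draw]
  FD 1: (0,-1) -> (0,-2) [heading=270, draw]
  -- iteration 2/5 --
  LT 90: heading 270 -> 0
  LT 180: heading 0 -> 180
  FD 1: (0,-2) -> (-1,-2) [heading=180, draw]
  FD 1: (-1,-2) -> (-2,-2) [heading=180, draw]
  -- iteration 3/5 --
  LT 90: heading 180 -> 270
  LT 180: heading 270 -> 90
  FD 1: (-2,-2) -> (-2,-1) [heading=90, draw]
  FD 1: (-2,-1) -> (-2,0) [heading=90, draw]
  -- iteration 4/5 --
  LT 90: heading 90 -> 180
  LT 180: heading 180 -> 0
  FD 1: (-2,0) -> (-1,0) [heading=0, draw]
  FD 1: (-1,0) -> (0,0) [heading=0, draw]
  -- iteration 5/5 --
  LT 90: heading 0 -> 90
  LT 180: heading 90 -> 270
  FD 1: (0,0) -> (0,-1) [heading=270, draw]
  FD 1: (0,-1) -> (0,-2) [heading=270, draw]
]
Final: pos=(0,-2), heading=270, 10 segment(s) drawn

Start position: (0, 0)
Final position: (0, -2)
Distance = 2; >= 1e-6 -> NOT closed

Answer: no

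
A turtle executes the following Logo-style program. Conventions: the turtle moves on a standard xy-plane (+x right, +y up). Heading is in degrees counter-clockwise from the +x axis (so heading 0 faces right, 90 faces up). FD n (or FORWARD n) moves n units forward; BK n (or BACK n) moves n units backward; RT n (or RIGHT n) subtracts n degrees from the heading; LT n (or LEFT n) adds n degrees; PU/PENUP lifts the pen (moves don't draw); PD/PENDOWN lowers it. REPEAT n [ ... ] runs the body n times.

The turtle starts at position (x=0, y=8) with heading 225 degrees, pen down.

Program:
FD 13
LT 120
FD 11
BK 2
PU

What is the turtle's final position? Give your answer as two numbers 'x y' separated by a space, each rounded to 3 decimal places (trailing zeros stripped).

Answer: -0.499 -3.522

Derivation:
Executing turtle program step by step:
Start: pos=(0,8), heading=225, pen down
FD 13: (0,8) -> (-9.192,-1.192) [heading=225, draw]
LT 120: heading 225 -> 345
FD 11: (-9.192,-1.192) -> (1.433,-4.039) [heading=345, draw]
BK 2: (1.433,-4.039) -> (-0.499,-3.522) [heading=345, draw]
PU: pen up
Final: pos=(-0.499,-3.522), heading=345, 3 segment(s) drawn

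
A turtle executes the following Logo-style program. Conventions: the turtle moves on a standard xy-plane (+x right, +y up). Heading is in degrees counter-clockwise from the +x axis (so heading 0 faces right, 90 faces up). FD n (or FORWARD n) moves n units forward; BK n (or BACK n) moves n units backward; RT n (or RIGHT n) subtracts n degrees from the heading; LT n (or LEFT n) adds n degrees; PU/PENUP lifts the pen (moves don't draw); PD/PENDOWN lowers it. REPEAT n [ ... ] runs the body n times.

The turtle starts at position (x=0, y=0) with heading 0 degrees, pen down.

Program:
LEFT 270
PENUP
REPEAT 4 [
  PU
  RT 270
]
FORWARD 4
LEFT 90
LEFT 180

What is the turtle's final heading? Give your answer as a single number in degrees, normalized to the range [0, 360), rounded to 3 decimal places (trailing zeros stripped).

Answer: 180

Derivation:
Executing turtle program step by step:
Start: pos=(0,0), heading=0, pen down
LT 270: heading 0 -> 270
PU: pen up
REPEAT 4 [
  -- iteration 1/4 --
  PU: pen up
  RT 270: heading 270 -> 0
  -- iteration 2/4 --
  PU: pen up
  RT 270: heading 0 -> 90
  -- iteration 3/4 --
  PU: pen up
  RT 270: heading 90 -> 180
  -- iteration 4/4 --
  PU: pen up
  RT 270: heading 180 -> 270
]
FD 4: (0,0) -> (0,-4) [heading=270, move]
LT 90: heading 270 -> 0
LT 180: heading 0 -> 180
Final: pos=(0,-4), heading=180, 0 segment(s) drawn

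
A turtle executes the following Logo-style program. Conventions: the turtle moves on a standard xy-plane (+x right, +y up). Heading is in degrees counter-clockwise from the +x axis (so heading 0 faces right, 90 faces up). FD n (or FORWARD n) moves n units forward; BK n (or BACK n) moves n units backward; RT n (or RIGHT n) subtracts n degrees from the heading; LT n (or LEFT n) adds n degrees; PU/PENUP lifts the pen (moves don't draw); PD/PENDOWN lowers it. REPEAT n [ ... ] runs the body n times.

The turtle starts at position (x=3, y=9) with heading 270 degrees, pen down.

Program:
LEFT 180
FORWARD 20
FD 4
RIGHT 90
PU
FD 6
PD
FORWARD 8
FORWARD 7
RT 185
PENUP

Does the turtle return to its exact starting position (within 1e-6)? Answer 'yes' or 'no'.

Answer: no

Derivation:
Executing turtle program step by step:
Start: pos=(3,9), heading=270, pen down
LT 180: heading 270 -> 90
FD 20: (3,9) -> (3,29) [heading=90, draw]
FD 4: (3,29) -> (3,33) [heading=90, draw]
RT 90: heading 90 -> 0
PU: pen up
FD 6: (3,33) -> (9,33) [heading=0, move]
PD: pen down
FD 8: (9,33) -> (17,33) [heading=0, draw]
FD 7: (17,33) -> (24,33) [heading=0, draw]
RT 185: heading 0 -> 175
PU: pen up
Final: pos=(24,33), heading=175, 4 segment(s) drawn

Start position: (3, 9)
Final position: (24, 33)
Distance = 31.89; >= 1e-6 -> NOT closed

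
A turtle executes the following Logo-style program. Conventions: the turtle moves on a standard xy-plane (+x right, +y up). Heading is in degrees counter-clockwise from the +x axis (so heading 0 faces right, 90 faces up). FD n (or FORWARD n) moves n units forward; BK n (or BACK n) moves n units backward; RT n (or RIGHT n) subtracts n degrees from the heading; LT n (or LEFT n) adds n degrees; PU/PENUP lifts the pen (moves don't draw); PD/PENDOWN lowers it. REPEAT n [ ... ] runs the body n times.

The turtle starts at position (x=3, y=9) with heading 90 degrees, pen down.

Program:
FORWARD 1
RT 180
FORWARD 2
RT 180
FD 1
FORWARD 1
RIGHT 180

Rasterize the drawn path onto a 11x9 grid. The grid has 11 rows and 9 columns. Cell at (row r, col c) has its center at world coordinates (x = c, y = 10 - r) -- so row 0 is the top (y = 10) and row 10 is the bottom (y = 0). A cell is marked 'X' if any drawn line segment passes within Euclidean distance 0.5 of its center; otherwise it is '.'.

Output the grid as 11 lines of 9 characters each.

Answer: ...X.....
...X.....
...X.....
.........
.........
.........
.........
.........
.........
.........
.........

Derivation:
Segment 0: (3,9) -> (3,10)
Segment 1: (3,10) -> (3,8)
Segment 2: (3,8) -> (3,9)
Segment 3: (3,9) -> (3,10)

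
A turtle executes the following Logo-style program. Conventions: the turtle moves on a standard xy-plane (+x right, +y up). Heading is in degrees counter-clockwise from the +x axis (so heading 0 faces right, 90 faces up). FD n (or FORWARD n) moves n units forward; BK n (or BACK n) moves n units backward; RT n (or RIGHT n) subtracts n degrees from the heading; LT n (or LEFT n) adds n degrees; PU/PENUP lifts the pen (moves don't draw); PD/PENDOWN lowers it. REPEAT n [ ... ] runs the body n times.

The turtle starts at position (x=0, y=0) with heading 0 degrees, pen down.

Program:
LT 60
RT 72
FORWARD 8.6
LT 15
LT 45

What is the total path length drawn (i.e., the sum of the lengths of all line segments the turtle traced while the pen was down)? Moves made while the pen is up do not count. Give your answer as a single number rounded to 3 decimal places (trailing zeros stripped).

Executing turtle program step by step:
Start: pos=(0,0), heading=0, pen down
LT 60: heading 0 -> 60
RT 72: heading 60 -> 348
FD 8.6: (0,0) -> (8.412,-1.788) [heading=348, draw]
LT 15: heading 348 -> 3
LT 45: heading 3 -> 48
Final: pos=(8.412,-1.788), heading=48, 1 segment(s) drawn

Segment lengths:
  seg 1: (0,0) -> (8.412,-1.788), length = 8.6
Total = 8.6

Answer: 8.6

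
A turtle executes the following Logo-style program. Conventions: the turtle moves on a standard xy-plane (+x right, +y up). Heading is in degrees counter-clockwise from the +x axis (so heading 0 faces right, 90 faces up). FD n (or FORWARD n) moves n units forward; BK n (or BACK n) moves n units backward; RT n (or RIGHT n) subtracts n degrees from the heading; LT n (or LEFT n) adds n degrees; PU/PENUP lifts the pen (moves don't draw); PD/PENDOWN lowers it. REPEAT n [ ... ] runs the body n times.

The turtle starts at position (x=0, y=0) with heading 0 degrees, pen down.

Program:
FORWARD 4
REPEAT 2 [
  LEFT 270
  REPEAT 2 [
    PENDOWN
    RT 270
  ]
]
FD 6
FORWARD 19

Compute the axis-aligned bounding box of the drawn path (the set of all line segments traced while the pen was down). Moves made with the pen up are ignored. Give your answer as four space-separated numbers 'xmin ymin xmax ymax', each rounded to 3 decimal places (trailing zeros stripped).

Executing turtle program step by step:
Start: pos=(0,0), heading=0, pen down
FD 4: (0,0) -> (4,0) [heading=0, draw]
REPEAT 2 [
  -- iteration 1/2 --
  LT 270: heading 0 -> 270
  REPEAT 2 [
    -- iteration 1/2 --
    PD: pen down
    RT 270: heading 270 -> 0
    -- iteration 2/2 --
    PD: pen down
    RT 270: heading 0 -> 90
  ]
  -- iteration 2/2 --
  LT 270: heading 90 -> 0
  REPEAT 2 [
    -- iteration 1/2 --
    PD: pen down
    RT 270: heading 0 -> 90
    -- iteration 2/2 --
    PD: pen down
    RT 270: heading 90 -> 180
  ]
]
FD 6: (4,0) -> (-2,0) [heading=180, draw]
FD 19: (-2,0) -> (-21,0) [heading=180, draw]
Final: pos=(-21,0), heading=180, 3 segment(s) drawn

Segment endpoints: x in {-21, -2, 0, 4}, y in {0, 0, 0}
xmin=-21, ymin=0, xmax=4, ymax=0

Answer: -21 0 4 0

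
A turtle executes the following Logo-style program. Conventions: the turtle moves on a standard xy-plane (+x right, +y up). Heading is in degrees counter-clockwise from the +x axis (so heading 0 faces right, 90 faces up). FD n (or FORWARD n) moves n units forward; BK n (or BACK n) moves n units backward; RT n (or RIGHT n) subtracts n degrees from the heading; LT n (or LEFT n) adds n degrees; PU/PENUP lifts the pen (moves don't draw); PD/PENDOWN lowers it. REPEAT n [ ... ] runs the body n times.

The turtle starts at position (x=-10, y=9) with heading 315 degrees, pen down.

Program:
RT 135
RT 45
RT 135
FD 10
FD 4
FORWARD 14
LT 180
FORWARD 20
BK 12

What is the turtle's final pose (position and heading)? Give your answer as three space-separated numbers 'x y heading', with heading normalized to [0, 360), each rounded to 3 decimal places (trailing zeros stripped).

Answer: 10 9 180

Derivation:
Executing turtle program step by step:
Start: pos=(-10,9), heading=315, pen down
RT 135: heading 315 -> 180
RT 45: heading 180 -> 135
RT 135: heading 135 -> 0
FD 10: (-10,9) -> (0,9) [heading=0, draw]
FD 4: (0,9) -> (4,9) [heading=0, draw]
FD 14: (4,9) -> (18,9) [heading=0, draw]
LT 180: heading 0 -> 180
FD 20: (18,9) -> (-2,9) [heading=180, draw]
BK 12: (-2,9) -> (10,9) [heading=180, draw]
Final: pos=(10,9), heading=180, 5 segment(s) drawn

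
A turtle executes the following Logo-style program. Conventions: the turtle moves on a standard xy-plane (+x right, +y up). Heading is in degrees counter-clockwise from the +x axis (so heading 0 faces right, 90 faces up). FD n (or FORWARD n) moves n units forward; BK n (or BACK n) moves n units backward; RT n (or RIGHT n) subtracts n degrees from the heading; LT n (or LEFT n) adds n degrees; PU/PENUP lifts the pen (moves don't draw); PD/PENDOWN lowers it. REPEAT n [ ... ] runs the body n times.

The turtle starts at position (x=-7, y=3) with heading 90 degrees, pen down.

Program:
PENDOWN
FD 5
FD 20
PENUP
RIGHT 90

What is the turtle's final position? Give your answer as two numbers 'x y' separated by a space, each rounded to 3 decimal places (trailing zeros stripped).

Executing turtle program step by step:
Start: pos=(-7,3), heading=90, pen down
PD: pen down
FD 5: (-7,3) -> (-7,8) [heading=90, draw]
FD 20: (-7,8) -> (-7,28) [heading=90, draw]
PU: pen up
RT 90: heading 90 -> 0
Final: pos=(-7,28), heading=0, 2 segment(s) drawn

Answer: -7 28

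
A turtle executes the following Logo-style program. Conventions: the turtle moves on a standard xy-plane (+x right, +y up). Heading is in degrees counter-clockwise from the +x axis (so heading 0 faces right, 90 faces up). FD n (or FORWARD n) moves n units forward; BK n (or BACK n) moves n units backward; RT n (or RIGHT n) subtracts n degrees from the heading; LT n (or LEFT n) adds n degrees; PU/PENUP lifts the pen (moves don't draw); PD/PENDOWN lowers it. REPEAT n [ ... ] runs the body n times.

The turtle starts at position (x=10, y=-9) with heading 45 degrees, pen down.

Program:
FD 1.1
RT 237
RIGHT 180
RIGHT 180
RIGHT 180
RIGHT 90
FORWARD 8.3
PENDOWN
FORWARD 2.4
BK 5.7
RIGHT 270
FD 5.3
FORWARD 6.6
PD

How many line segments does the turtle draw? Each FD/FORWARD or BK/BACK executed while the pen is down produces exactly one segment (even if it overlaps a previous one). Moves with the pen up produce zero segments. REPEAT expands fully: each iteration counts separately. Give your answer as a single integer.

Answer: 6

Derivation:
Executing turtle program step by step:
Start: pos=(10,-9), heading=45, pen down
FD 1.1: (10,-9) -> (10.778,-8.222) [heading=45, draw]
RT 237: heading 45 -> 168
RT 180: heading 168 -> 348
RT 180: heading 348 -> 168
RT 180: heading 168 -> 348
RT 90: heading 348 -> 258
FD 8.3: (10.778,-8.222) -> (9.052,-16.341) [heading=258, draw]
PD: pen down
FD 2.4: (9.052,-16.341) -> (8.553,-18.688) [heading=258, draw]
BK 5.7: (8.553,-18.688) -> (9.738,-13.113) [heading=258, draw]
RT 270: heading 258 -> 348
FD 5.3: (9.738,-13.113) -> (14.922,-14.215) [heading=348, draw]
FD 6.6: (14.922,-14.215) -> (21.378,-15.587) [heading=348, draw]
PD: pen down
Final: pos=(21.378,-15.587), heading=348, 6 segment(s) drawn
Segments drawn: 6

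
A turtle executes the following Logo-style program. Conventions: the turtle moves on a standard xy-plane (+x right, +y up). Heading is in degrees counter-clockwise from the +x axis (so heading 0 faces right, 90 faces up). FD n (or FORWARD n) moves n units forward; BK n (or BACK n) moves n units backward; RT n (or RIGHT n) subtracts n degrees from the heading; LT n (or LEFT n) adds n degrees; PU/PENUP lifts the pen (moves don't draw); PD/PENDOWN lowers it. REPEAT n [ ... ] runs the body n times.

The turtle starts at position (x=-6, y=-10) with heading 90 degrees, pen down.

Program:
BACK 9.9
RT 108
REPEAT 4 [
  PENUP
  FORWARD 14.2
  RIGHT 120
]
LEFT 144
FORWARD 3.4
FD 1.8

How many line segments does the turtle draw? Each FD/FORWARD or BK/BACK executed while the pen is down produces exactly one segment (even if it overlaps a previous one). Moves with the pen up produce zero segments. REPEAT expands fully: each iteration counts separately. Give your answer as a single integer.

Executing turtle program step by step:
Start: pos=(-6,-10), heading=90, pen down
BK 9.9: (-6,-10) -> (-6,-19.9) [heading=90, draw]
RT 108: heading 90 -> 342
REPEAT 4 [
  -- iteration 1/4 --
  PU: pen up
  FD 14.2: (-6,-19.9) -> (7.505,-24.288) [heading=342, move]
  RT 120: heading 342 -> 222
  -- iteration 2/4 --
  PU: pen up
  FD 14.2: (7.505,-24.288) -> (-3.048,-33.79) [heading=222, move]
  RT 120: heading 222 -> 102
  -- iteration 3/4 --
  PU: pen up
  FD 14.2: (-3.048,-33.79) -> (-6,-19.9) [heading=102, move]
  RT 120: heading 102 -> 342
  -- iteration 4/4 --
  PU: pen up
  FD 14.2: (-6,-19.9) -> (7.505,-24.288) [heading=342, move]
  RT 120: heading 342 -> 222
]
LT 144: heading 222 -> 6
FD 3.4: (7.505,-24.288) -> (10.886,-23.933) [heading=6, move]
FD 1.8: (10.886,-23.933) -> (12.677,-23.744) [heading=6, move]
Final: pos=(12.677,-23.744), heading=6, 1 segment(s) drawn
Segments drawn: 1

Answer: 1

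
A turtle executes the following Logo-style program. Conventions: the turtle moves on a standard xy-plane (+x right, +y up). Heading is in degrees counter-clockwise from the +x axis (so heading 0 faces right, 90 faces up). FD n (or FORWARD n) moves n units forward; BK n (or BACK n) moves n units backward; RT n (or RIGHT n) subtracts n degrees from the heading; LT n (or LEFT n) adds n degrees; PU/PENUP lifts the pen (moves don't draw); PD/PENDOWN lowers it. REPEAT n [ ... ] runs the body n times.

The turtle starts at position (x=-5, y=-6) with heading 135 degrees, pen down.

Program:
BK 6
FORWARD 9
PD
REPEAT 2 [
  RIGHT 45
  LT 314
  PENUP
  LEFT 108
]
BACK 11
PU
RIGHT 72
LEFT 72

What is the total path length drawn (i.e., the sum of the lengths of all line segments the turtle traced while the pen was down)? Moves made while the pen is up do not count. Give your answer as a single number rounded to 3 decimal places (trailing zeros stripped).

Answer: 15

Derivation:
Executing turtle program step by step:
Start: pos=(-5,-6), heading=135, pen down
BK 6: (-5,-6) -> (-0.757,-10.243) [heading=135, draw]
FD 9: (-0.757,-10.243) -> (-7.121,-3.879) [heading=135, draw]
PD: pen down
REPEAT 2 [
  -- iteration 1/2 --
  RT 45: heading 135 -> 90
  LT 314: heading 90 -> 44
  PU: pen up
  LT 108: heading 44 -> 152
  -- iteration 2/2 --
  RT 45: heading 152 -> 107
  LT 314: heading 107 -> 61
  PU: pen up
  LT 108: heading 61 -> 169
]
BK 11: (-7.121,-3.879) -> (3.677,-5.978) [heading=169, move]
PU: pen up
RT 72: heading 169 -> 97
LT 72: heading 97 -> 169
Final: pos=(3.677,-5.978), heading=169, 2 segment(s) drawn

Segment lengths:
  seg 1: (-5,-6) -> (-0.757,-10.243), length = 6
  seg 2: (-0.757,-10.243) -> (-7.121,-3.879), length = 9
Total = 15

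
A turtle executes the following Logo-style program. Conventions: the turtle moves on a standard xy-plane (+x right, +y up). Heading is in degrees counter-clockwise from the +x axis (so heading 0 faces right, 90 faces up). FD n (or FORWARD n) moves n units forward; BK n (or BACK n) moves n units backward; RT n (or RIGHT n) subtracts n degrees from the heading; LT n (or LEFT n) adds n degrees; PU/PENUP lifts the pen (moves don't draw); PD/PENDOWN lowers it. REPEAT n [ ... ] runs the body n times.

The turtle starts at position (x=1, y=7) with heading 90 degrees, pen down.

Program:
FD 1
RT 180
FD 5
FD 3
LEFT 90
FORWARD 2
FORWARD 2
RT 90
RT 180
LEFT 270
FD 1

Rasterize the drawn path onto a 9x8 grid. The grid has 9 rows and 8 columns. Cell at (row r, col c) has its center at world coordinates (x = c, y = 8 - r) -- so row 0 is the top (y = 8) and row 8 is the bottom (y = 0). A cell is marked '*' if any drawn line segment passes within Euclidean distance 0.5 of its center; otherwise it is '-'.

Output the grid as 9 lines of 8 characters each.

Segment 0: (1,7) -> (1,8)
Segment 1: (1,8) -> (1,3)
Segment 2: (1,3) -> (1,0)
Segment 3: (1,0) -> (3,0)
Segment 4: (3,0) -> (5,0)
Segment 5: (5,0) -> (6,0)

Answer: -*------
-*------
-*------
-*------
-*------
-*------
-*------
-*------
-******-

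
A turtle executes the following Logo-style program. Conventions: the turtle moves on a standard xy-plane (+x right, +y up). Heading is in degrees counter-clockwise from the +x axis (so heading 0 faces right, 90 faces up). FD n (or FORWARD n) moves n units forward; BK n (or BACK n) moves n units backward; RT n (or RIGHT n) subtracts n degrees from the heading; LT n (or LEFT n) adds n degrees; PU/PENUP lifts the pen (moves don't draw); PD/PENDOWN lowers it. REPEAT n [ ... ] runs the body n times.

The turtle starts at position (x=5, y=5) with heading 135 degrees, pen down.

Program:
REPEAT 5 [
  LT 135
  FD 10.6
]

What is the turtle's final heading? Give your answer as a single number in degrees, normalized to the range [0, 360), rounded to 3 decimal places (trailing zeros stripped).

Executing turtle program step by step:
Start: pos=(5,5), heading=135, pen down
REPEAT 5 [
  -- iteration 1/5 --
  LT 135: heading 135 -> 270
  FD 10.6: (5,5) -> (5,-5.6) [heading=270, draw]
  -- iteration 2/5 --
  LT 135: heading 270 -> 45
  FD 10.6: (5,-5.6) -> (12.495,1.895) [heading=45, draw]
  -- iteration 3/5 --
  LT 135: heading 45 -> 180
  FD 10.6: (12.495,1.895) -> (1.895,1.895) [heading=180, draw]
  -- iteration 4/5 --
  LT 135: heading 180 -> 315
  FD 10.6: (1.895,1.895) -> (9.391,-5.6) [heading=315, draw]
  -- iteration 5/5 --
  LT 135: heading 315 -> 90
  FD 10.6: (9.391,-5.6) -> (9.391,5) [heading=90, draw]
]
Final: pos=(9.391,5), heading=90, 5 segment(s) drawn

Answer: 90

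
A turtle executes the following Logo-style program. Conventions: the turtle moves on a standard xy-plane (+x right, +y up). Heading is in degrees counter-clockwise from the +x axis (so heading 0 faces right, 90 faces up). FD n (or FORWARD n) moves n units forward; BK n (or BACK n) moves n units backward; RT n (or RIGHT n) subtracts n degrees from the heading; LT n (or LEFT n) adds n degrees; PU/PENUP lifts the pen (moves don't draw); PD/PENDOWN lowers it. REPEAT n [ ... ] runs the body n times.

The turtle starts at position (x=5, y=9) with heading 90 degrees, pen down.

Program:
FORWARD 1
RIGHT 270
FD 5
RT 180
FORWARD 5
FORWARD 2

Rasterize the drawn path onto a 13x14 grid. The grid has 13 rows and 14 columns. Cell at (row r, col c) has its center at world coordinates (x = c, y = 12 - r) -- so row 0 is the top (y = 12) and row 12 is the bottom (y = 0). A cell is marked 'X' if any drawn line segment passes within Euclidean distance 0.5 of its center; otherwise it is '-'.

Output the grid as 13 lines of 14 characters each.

Segment 0: (5,9) -> (5,10)
Segment 1: (5,10) -> (0,10)
Segment 2: (0,10) -> (5,10)
Segment 3: (5,10) -> (7,10)

Answer: --------------
--------------
XXXXXXXX------
-----X--------
--------------
--------------
--------------
--------------
--------------
--------------
--------------
--------------
--------------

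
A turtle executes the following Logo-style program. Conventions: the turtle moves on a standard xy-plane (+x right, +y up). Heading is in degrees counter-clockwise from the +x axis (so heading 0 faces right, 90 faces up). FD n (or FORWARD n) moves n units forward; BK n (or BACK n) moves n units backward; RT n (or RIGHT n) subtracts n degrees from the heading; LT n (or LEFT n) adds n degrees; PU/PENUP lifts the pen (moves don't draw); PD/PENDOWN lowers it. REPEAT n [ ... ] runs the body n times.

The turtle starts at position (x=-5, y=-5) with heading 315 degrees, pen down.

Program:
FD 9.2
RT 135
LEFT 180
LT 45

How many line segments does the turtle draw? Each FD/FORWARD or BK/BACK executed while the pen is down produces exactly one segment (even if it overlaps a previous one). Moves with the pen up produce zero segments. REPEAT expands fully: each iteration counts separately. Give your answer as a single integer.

Executing turtle program step by step:
Start: pos=(-5,-5), heading=315, pen down
FD 9.2: (-5,-5) -> (1.505,-11.505) [heading=315, draw]
RT 135: heading 315 -> 180
LT 180: heading 180 -> 0
LT 45: heading 0 -> 45
Final: pos=(1.505,-11.505), heading=45, 1 segment(s) drawn
Segments drawn: 1

Answer: 1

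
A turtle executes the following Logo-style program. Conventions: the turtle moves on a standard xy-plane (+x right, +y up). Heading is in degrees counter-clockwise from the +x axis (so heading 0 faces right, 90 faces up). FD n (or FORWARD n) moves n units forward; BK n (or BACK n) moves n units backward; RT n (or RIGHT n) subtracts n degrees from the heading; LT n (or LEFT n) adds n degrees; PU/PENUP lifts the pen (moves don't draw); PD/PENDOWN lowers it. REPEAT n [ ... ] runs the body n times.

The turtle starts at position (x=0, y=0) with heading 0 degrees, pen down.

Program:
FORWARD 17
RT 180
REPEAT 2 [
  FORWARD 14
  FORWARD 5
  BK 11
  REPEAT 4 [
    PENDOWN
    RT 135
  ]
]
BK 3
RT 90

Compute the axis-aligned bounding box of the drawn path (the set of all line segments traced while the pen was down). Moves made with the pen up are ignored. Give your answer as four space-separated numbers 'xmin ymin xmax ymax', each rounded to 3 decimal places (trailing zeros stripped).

Executing turtle program step by step:
Start: pos=(0,0), heading=0, pen down
FD 17: (0,0) -> (17,0) [heading=0, draw]
RT 180: heading 0 -> 180
REPEAT 2 [
  -- iteration 1/2 --
  FD 14: (17,0) -> (3,0) [heading=180, draw]
  FD 5: (3,0) -> (-2,0) [heading=180, draw]
  BK 11: (-2,0) -> (9,0) [heading=180, draw]
  REPEAT 4 [
    -- iteration 1/4 --
    PD: pen down
    RT 135: heading 180 -> 45
    -- iteration 2/4 --
    PD: pen down
    RT 135: heading 45 -> 270
    -- iteration 3/4 --
    PD: pen down
    RT 135: heading 270 -> 135
    -- iteration 4/4 --
    PD: pen down
    RT 135: heading 135 -> 0
  ]
  -- iteration 2/2 --
  FD 14: (9,0) -> (23,0) [heading=0, draw]
  FD 5: (23,0) -> (28,0) [heading=0, draw]
  BK 11: (28,0) -> (17,0) [heading=0, draw]
  REPEAT 4 [
    -- iteration 1/4 --
    PD: pen down
    RT 135: heading 0 -> 225
    -- iteration 2/4 --
    PD: pen down
    RT 135: heading 225 -> 90
    -- iteration 3/4 --
    PD: pen down
    RT 135: heading 90 -> 315
    -- iteration 4/4 --
    PD: pen down
    RT 135: heading 315 -> 180
  ]
]
BK 3: (17,0) -> (20,0) [heading=180, draw]
RT 90: heading 180 -> 90
Final: pos=(20,0), heading=90, 8 segment(s) drawn

Segment endpoints: x in {-2, 0, 3, 9, 17, 20, 23, 28}, y in {0, 0, 0, 0, 0, 0, 0, 0}
xmin=-2, ymin=0, xmax=28, ymax=0

Answer: -2 0 28 0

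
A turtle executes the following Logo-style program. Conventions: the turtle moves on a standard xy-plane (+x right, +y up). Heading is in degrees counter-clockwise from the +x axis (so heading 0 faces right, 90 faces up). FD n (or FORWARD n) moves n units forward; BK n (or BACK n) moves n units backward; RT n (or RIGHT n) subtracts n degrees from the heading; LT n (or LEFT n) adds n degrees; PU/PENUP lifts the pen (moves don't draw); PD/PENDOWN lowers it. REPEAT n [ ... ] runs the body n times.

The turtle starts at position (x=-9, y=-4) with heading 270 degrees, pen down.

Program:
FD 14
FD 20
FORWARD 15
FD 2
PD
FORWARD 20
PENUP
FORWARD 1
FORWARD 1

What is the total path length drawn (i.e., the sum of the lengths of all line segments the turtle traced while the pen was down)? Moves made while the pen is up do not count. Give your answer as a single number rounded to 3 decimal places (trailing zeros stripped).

Executing turtle program step by step:
Start: pos=(-9,-4), heading=270, pen down
FD 14: (-9,-4) -> (-9,-18) [heading=270, draw]
FD 20: (-9,-18) -> (-9,-38) [heading=270, draw]
FD 15: (-9,-38) -> (-9,-53) [heading=270, draw]
FD 2: (-9,-53) -> (-9,-55) [heading=270, draw]
PD: pen down
FD 20: (-9,-55) -> (-9,-75) [heading=270, draw]
PU: pen up
FD 1: (-9,-75) -> (-9,-76) [heading=270, move]
FD 1: (-9,-76) -> (-9,-77) [heading=270, move]
Final: pos=(-9,-77), heading=270, 5 segment(s) drawn

Segment lengths:
  seg 1: (-9,-4) -> (-9,-18), length = 14
  seg 2: (-9,-18) -> (-9,-38), length = 20
  seg 3: (-9,-38) -> (-9,-53), length = 15
  seg 4: (-9,-53) -> (-9,-55), length = 2
  seg 5: (-9,-55) -> (-9,-75), length = 20
Total = 71

Answer: 71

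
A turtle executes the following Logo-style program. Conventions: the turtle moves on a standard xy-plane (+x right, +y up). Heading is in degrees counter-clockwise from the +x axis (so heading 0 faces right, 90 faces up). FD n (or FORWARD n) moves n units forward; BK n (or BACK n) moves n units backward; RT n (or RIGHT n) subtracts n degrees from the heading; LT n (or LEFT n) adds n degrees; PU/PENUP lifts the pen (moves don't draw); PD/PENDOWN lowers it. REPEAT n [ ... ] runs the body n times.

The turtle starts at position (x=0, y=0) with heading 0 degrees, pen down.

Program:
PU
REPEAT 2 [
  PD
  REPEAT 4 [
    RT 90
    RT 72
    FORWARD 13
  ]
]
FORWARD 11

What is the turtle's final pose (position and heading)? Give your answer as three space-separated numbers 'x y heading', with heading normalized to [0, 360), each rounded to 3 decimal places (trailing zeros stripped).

Executing turtle program step by step:
Start: pos=(0,0), heading=0, pen down
PU: pen up
REPEAT 2 [
  -- iteration 1/2 --
  PD: pen down
  REPEAT 4 [
    -- iteration 1/4 --
    RT 90: heading 0 -> 270
    RT 72: heading 270 -> 198
    FD 13: (0,0) -> (-12.364,-4.017) [heading=198, draw]
    -- iteration 2/4 --
    RT 90: heading 198 -> 108
    RT 72: heading 108 -> 36
    FD 13: (-12.364,-4.017) -> (-1.847,3.624) [heading=36, draw]
    -- iteration 3/4 --
    RT 90: heading 36 -> 306
    RT 72: heading 306 -> 234
    FD 13: (-1.847,3.624) -> (-9.488,-6.893) [heading=234, draw]
    -- iteration 4/4 --
    RT 90: heading 234 -> 144
    RT 72: heading 144 -> 72
    FD 13: (-9.488,-6.893) -> (-5.471,5.471) [heading=72, draw]
  ]
  -- iteration 2/2 --
  PD: pen down
  REPEAT 4 [
    -- iteration 1/4 --
    RT 90: heading 72 -> 342
    RT 72: heading 342 -> 270
    FD 13: (-5.471,5.471) -> (-5.471,-7.529) [heading=270, draw]
    -- iteration 2/4 --
    RT 90: heading 270 -> 180
    RT 72: heading 180 -> 108
    FD 13: (-5.471,-7.529) -> (-9.488,4.834) [heading=108, draw]
    -- iteration 3/4 --
    RT 90: heading 108 -> 18
    RT 72: heading 18 -> 306
    FD 13: (-9.488,4.834) -> (-1.847,-5.683) [heading=306, draw]
    -- iteration 4/4 --
    RT 90: heading 306 -> 216
    RT 72: heading 216 -> 144
    FD 13: (-1.847,-5.683) -> (-12.364,1.958) [heading=144, draw]
  ]
]
FD 11: (-12.364,1.958) -> (-21.263,8.424) [heading=144, draw]
Final: pos=(-21.263,8.424), heading=144, 9 segment(s) drawn

Answer: -21.263 8.424 144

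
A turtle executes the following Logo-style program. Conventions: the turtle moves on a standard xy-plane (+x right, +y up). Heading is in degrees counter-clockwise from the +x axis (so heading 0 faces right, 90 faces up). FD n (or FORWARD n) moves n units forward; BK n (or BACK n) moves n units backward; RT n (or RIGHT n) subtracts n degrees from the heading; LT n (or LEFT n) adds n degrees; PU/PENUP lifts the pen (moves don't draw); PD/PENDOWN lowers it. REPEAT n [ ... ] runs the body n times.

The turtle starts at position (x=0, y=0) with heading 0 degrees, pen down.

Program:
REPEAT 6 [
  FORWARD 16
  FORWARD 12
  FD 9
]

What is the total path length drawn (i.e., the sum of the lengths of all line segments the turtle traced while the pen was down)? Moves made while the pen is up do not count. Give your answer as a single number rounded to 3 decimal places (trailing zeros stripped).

Executing turtle program step by step:
Start: pos=(0,0), heading=0, pen down
REPEAT 6 [
  -- iteration 1/6 --
  FD 16: (0,0) -> (16,0) [heading=0, draw]
  FD 12: (16,0) -> (28,0) [heading=0, draw]
  FD 9: (28,0) -> (37,0) [heading=0, draw]
  -- iteration 2/6 --
  FD 16: (37,0) -> (53,0) [heading=0, draw]
  FD 12: (53,0) -> (65,0) [heading=0, draw]
  FD 9: (65,0) -> (74,0) [heading=0, draw]
  -- iteration 3/6 --
  FD 16: (74,0) -> (90,0) [heading=0, draw]
  FD 12: (90,0) -> (102,0) [heading=0, draw]
  FD 9: (102,0) -> (111,0) [heading=0, draw]
  -- iteration 4/6 --
  FD 16: (111,0) -> (127,0) [heading=0, draw]
  FD 12: (127,0) -> (139,0) [heading=0, draw]
  FD 9: (139,0) -> (148,0) [heading=0, draw]
  -- iteration 5/6 --
  FD 16: (148,0) -> (164,0) [heading=0, draw]
  FD 12: (164,0) -> (176,0) [heading=0, draw]
  FD 9: (176,0) -> (185,0) [heading=0, draw]
  -- iteration 6/6 --
  FD 16: (185,0) -> (201,0) [heading=0, draw]
  FD 12: (201,0) -> (213,0) [heading=0, draw]
  FD 9: (213,0) -> (222,0) [heading=0, draw]
]
Final: pos=(222,0), heading=0, 18 segment(s) drawn

Segment lengths:
  seg 1: (0,0) -> (16,0), length = 16
  seg 2: (16,0) -> (28,0), length = 12
  seg 3: (28,0) -> (37,0), length = 9
  seg 4: (37,0) -> (53,0), length = 16
  seg 5: (53,0) -> (65,0), length = 12
  seg 6: (65,0) -> (74,0), length = 9
  seg 7: (74,0) -> (90,0), length = 16
  seg 8: (90,0) -> (102,0), length = 12
  seg 9: (102,0) -> (111,0), length = 9
  seg 10: (111,0) -> (127,0), length = 16
  seg 11: (127,0) -> (139,0), length = 12
  seg 12: (139,0) -> (148,0), length = 9
  seg 13: (148,0) -> (164,0), length = 16
  seg 14: (164,0) -> (176,0), length = 12
  seg 15: (176,0) -> (185,0), length = 9
  seg 16: (185,0) -> (201,0), length = 16
  seg 17: (201,0) -> (213,0), length = 12
  seg 18: (213,0) -> (222,0), length = 9
Total = 222

Answer: 222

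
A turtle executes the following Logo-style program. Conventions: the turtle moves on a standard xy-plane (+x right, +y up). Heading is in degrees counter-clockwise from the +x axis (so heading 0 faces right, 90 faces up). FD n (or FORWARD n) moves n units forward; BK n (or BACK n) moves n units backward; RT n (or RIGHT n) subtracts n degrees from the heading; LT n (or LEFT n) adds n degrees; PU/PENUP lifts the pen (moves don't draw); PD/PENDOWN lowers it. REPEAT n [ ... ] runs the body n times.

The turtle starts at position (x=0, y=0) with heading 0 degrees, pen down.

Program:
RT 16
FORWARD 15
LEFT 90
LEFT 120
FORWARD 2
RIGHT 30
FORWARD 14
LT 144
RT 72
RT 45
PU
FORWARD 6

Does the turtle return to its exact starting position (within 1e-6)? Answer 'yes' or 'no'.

Executing turtle program step by step:
Start: pos=(0,0), heading=0, pen down
RT 16: heading 0 -> 344
FD 15: (0,0) -> (14.419,-4.135) [heading=344, draw]
LT 90: heading 344 -> 74
LT 120: heading 74 -> 194
FD 2: (14.419,-4.135) -> (12.478,-4.618) [heading=194, draw]
RT 30: heading 194 -> 164
FD 14: (12.478,-4.618) -> (-0.979,-0.759) [heading=164, draw]
LT 144: heading 164 -> 308
RT 72: heading 308 -> 236
RT 45: heading 236 -> 191
PU: pen up
FD 6: (-0.979,-0.759) -> (-6.869,-1.904) [heading=191, move]
Final: pos=(-6.869,-1.904), heading=191, 3 segment(s) drawn

Start position: (0, 0)
Final position: (-6.869, -1.904)
Distance = 7.128; >= 1e-6 -> NOT closed

Answer: no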